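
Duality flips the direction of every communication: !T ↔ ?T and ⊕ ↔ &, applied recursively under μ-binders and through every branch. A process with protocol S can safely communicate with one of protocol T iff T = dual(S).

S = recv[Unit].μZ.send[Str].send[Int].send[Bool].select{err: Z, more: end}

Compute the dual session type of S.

recv[Unit] → send[Unit]
  μZ → μZ  (rec unchanged)
    send[Str] → recv[Str]
      send[Int] → recv[Int]
        send[Bool] → recv[Bool]
          select{err,more} → offer{err,more}  (⊕→&)
            [err]
              dual(Z) = Z
            [more]
              dual(end) = end

send[Unit].μZ.recv[Str].recv[Int].recv[Bool].offer{err: Z, more: end}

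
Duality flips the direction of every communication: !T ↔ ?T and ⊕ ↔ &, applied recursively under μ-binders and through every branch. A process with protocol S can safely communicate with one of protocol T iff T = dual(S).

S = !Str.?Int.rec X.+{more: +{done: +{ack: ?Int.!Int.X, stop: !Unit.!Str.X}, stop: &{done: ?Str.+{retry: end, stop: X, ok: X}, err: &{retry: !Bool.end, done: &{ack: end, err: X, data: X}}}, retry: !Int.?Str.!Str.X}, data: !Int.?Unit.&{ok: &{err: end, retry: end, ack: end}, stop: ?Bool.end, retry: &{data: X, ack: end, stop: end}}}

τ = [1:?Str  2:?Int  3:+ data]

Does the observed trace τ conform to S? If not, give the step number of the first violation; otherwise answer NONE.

1

step 1: got ?Str, protocol expects !Str  ✗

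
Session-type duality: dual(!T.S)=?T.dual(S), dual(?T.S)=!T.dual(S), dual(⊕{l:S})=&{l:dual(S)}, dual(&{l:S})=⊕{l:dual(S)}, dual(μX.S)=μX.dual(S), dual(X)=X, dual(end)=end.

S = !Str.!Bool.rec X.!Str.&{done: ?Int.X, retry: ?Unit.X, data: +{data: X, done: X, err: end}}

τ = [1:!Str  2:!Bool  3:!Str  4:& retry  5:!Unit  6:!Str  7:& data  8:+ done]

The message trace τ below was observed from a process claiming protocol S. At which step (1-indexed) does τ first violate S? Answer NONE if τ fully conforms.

5

[1] !Str  ok  now at !Bool.rec X.…
[2] !Bool  ok  now at rec X.…
[3] !Str  ok  now at &{done: ?Int.rec X.…, retry: ?Unit.rec X.…, data: +{data: rec X.…, done: rec X.…, err: end}}
[4] & retry  ok  now at ?Unit.rec X.…
[5] got !Unit, protocol expects ?Unit  ✗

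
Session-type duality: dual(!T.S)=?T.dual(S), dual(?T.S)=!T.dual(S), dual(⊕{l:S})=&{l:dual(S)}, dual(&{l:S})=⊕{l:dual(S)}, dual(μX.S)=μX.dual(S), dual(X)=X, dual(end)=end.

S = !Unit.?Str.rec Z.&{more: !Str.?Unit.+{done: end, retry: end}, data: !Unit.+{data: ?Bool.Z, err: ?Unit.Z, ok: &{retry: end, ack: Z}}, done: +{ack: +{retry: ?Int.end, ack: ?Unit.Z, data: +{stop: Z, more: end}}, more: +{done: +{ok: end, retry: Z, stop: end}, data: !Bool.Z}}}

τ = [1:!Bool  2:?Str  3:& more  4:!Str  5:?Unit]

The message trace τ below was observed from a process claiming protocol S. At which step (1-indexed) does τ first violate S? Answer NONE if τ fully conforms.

@1 got !Bool, protocol expects !Unit  ✗

1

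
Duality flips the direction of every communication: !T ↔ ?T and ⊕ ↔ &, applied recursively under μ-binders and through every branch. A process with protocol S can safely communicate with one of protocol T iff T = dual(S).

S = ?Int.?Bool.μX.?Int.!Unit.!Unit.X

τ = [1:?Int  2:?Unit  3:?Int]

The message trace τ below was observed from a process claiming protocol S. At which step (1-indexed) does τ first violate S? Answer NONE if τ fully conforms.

[1] ?Int  match  state: ?Bool.μX.…
[2] got ?Unit, protocol expects ?Bool  ✗

2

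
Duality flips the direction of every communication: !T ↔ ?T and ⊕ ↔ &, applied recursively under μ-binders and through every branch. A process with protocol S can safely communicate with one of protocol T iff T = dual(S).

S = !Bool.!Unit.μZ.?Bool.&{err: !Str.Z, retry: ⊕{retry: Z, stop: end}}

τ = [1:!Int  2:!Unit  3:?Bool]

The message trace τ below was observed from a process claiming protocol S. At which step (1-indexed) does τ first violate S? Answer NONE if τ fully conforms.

@1 got !Int, protocol expects !Bool  ✗

1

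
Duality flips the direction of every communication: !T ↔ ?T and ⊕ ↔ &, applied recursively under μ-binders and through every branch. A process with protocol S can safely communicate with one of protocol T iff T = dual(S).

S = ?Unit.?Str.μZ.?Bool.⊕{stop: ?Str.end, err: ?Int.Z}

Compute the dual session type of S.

!Unit.!Str.μZ.!Bool.&{stop: !Str.end, err: !Int.Z}

?Unit = !Unit
  ?Str = !Str
    μZ = μZ  (rec unchanged)
      ?Bool = !Bool
        ⊕{stop,err} = &{stop,err}  (⊕→&)
          • stop:
            ?Str = !Str
              dual(end) = end
          • err:
            ?Int = !Int
              dual(Z) = Z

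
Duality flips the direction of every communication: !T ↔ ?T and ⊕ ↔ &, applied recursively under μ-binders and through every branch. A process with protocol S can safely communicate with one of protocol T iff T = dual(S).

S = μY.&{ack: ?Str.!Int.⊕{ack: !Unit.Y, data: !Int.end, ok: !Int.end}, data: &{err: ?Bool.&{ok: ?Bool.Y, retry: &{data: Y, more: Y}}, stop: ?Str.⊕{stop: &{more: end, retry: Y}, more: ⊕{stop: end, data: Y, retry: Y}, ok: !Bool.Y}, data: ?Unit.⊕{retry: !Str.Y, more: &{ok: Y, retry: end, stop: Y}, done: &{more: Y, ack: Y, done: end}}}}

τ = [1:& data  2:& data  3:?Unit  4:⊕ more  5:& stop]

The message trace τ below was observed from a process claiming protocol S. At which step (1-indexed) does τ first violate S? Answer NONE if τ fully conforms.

step 1: & data  match  now at &{err: ?Bool.&{ok: ?Bool.μY.…, retry: &{data: μY.…, more: μY.…}}, stop: ?Str.⊕{stop: &{more: end, retry: μY.…}, more: ⊕{stop: end, data: μY.…, retry: μY.…}, ok: !Bool.μY.…}, data: ?Unit.⊕{retry: !Str.μY.…, more: &{ok: μY.…, retry: end, stop: μY.…}, done: &{more: μY.…, ack: μY.…, done: end}}}
step 2: & data  match  now at ?Unit.⊕{retry: !Str.μY.…, more: &{ok: μY.…, retry: end, stop: μY.…}, done: &{more: μY.…, ack: μY.…, done: end}}
step 3: ?Unit  match  now at ⊕{retry: !Str.μY.…, more: &{ok: μY.…, retry: end, stop: μY.…}, done: &{more: μY.…, ack: μY.…, done: end}}
step 4: ⊕ more  match  now at &{ok: μY.…, retry: end, stop: μY.…}
step 5: & stop  match  now at μY.…
trace exhausted — no violation

NONE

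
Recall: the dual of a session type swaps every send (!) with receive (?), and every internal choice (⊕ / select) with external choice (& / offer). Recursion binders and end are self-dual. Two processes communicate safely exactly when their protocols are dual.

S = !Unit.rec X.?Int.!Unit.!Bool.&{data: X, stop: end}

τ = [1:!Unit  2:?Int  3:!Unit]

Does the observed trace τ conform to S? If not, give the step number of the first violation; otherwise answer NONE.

@1 !Unit  ✓  residual = rec X.…
@2 ?Int  ✓  residual = !Unit.!Bool.&{data: rec X.…, stop: end}
@3 !Unit  ✓  residual = !Bool.&{data: rec X.…, stop: end}
τ conforms to S (length 3)

NONE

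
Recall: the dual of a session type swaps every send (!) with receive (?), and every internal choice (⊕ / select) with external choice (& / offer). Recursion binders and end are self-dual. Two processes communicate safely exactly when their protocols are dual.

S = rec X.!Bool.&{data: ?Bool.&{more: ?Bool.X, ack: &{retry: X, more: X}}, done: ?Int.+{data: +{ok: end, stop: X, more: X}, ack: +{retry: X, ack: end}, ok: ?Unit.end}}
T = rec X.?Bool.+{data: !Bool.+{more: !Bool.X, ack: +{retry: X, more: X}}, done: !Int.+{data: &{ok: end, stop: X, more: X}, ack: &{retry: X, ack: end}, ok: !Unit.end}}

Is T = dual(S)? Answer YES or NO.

rec X | rec X  ✓ (rec unchanged)
  !Bool | ?Bool  ✓
    &{data,done} | +{data,done}  ✓ labels match
      case data:
        ?Bool | !Bool  ✓
          &{more,ack} | +{more,ack}  ✓ labels match
            case more:
              ?Bool | !Bool  ✓
                X | X  ✓
            case ack:
              &{retry,more} | +{retry,more}  ✓ labels match
                case retry:
                  X | X  ✓
                case more:
                  X | X  ✓
      case done:
        ?Int | !Int  ✓
          +{data,ack,ok} | +{data,ack,ok}  ✗ choice polarity not flipped — not dual

NO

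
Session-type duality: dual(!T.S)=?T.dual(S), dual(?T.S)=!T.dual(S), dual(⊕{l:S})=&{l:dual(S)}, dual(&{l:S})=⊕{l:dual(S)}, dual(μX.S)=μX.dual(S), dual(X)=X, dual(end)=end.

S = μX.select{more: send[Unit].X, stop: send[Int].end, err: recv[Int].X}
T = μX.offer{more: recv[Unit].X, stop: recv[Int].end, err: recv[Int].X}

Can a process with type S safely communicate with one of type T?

NO

μX vs μX  ok (binder kept)
  select{more,stop,err} vs offer{more,stop,err}  ok labels match
    [more]
      send[Unit] vs recv[Unit]  ok
        X vs X  ok
    [stop]
      send[Int] vs recv[Int]  ok
        end vs end  ok
    [err]
      recv[Int] vs recv[Int]  ✗ same direction on both sides — not dual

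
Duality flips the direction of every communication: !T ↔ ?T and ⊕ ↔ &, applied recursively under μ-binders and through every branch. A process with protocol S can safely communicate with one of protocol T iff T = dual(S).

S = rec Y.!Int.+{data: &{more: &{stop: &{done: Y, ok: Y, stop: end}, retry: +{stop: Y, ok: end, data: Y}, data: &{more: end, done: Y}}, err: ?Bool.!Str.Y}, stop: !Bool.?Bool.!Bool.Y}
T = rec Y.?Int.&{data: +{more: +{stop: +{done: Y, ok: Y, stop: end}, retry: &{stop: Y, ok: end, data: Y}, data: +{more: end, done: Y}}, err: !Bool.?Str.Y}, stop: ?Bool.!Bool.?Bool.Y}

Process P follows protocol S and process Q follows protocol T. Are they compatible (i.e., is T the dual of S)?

YES

rec Y ‖ rec Y  ok (binder kept)
  !Int ‖ ?Int  ok
    +{data,stop} ‖ &{data,stop}  ok labels match
      • data:
        &{more,err} ‖ +{more,err}  ok labels match
          • more:
            &{stop,retry,data} ‖ +{stop,retry,data}  ok labels match
              • stop:
                &{done,ok,stop} ‖ +{done,ok,stop}  ok labels match
                  • done:
                    Y ‖ Y  ok
                  • ok:
                    Y ‖ Y  ok
                  • stop:
                    end ‖ end  ok
              • retry:
                +{stop,ok,data} ‖ &{stop,ok,data}  ok labels match
                  • stop:
                    Y ‖ Y  ok
                  • ok:
                    end ‖ end  ok
                  • data:
                    Y ‖ Y  ok
              • data:
                &{more,done} ‖ +{more,done}  ok labels match
                  • more:
                    end ‖ end  ok
                  • done:
                    Y ‖ Y  ok
          • err:
            ?Bool ‖ !Bool  ok
              !Str ‖ ?Str  ok
                Y ‖ Y  ok
      • stop:
        !Bool ‖ ?Bool  ok
          ?Bool ‖ !Bool  ok
            !Bool ‖ ?Bool  ok
              Y ‖ Y  ok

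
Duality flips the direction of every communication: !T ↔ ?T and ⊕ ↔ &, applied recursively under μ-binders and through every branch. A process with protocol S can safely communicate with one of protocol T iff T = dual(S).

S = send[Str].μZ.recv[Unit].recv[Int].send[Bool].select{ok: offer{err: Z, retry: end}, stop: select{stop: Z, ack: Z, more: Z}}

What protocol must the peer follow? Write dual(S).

recv[Str].μZ.send[Unit].send[Int].recv[Bool].offer{ok: select{err: Z, retry: end}, stop: offer{stop: Z, ack: Z, more: Z}}

send[Str] → recv[Str]
  μZ → μZ  (rec unchanged)
    recv[Unit] → send[Unit]
      recv[Int] → send[Int]
        send[Bool] → recv[Bool]
          select{ok,stop} → offer{ok,stop}  (⊕→&)
            • ok:
              offer{err,retry} → select{err,retry}  (external→internal)
                • err:
                  Z ↦ Z
                • retry:
                  end ↦ end
            • stop:
              select{stop,ack,more} → offer{stop,ack,more}  (⊕→&)
                • stop:
                  Z ↦ Z
                • ack:
                  Z ↦ Z
                • more:
                  Z ↦ Z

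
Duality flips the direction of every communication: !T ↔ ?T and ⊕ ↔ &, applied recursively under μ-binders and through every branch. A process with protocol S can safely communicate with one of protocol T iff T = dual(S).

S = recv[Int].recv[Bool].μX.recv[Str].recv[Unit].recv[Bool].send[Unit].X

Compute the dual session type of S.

recv[Int] = send[Int]
  recv[Bool] = send[Bool]
    μX = μX  (binder kept)
      recv[Str] = send[Str]
        recv[Unit] = send[Unit]
          recv[Bool] = send[Bool]
            send[Unit] = recv[Unit]
              X ↦ X

send[Int].send[Bool].μX.send[Str].send[Unit].send[Bool].recv[Unit].X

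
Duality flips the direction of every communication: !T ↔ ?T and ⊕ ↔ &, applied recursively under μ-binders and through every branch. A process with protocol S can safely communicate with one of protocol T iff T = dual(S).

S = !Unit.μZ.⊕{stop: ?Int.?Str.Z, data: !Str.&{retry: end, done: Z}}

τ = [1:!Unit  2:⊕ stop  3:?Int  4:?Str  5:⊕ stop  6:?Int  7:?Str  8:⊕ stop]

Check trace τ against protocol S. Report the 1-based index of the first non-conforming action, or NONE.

NONE

[1] !Unit  match  now at μZ.…
[2] ⊕ stop  match  now at ?Int.?Str.μZ.…
[3] ?Int  match  now at ?Str.μZ.…
[4] ?Str  match  now at μZ.…
[5] ⊕ stop  match  now at ?Int.?Str.μZ.…
[6] ?Int  match  now at ?Str.μZ.…
[7] ?Str  match  now at μZ.…
[8] ⊕ stop  match  now at ?Int.?Str.μZ.…
all 8 steps conform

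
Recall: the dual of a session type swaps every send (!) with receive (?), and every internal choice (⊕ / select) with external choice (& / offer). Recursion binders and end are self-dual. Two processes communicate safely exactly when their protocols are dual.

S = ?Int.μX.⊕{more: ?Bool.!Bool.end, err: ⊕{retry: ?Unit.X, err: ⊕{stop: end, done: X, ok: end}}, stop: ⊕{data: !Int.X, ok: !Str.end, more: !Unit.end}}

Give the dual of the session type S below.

!Int.μX.&{more: !Bool.?Bool.end, err: &{retry: !Unit.X, err: &{stop: end, done: X, ok: end}}, stop: &{data: ?Int.X, ok: ?Str.end, more: ?Unit.end}}

?Int ↦ !Int
  μX ↦ μX  (μ self-dual)
    ⊕{more,err,stop} ↦ &{more,err,stop}  (select→offer)
      • more:
        ?Bool ↦ !Bool
          !Bool ↦ ?Bool
            dual(end) = end
      • err:
        ⊕{retry,err} ↦ &{retry,err}  (select→offer)
          • retry:
            ?Unit ↦ !Unit
              dual(X) = X
          • err:
            ⊕{stop,done,ok} ↦ &{stop,done,ok}  (select→offer)
              • stop:
                dual(end) = end
              • done:
                dual(X) = X
              • ok:
                dual(end) = end
      • stop:
        ⊕{data,ok,more} ↦ &{data,ok,more}  (select→offer)
          • data:
            !Int ↦ ?Int
              dual(X) = X
          • ok:
            !Str ↦ ?Str
              dual(end) = end
          • more:
            !Unit ↦ ?Unit
              dual(end) = end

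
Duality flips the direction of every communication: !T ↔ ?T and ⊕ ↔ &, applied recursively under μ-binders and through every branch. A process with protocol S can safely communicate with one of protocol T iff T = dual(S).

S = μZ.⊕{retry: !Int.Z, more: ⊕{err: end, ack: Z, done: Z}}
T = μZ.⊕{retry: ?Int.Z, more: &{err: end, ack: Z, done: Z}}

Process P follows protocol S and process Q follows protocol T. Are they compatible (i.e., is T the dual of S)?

NO

μZ | μZ  match (μ self-dual)
  ⊕{retry,more} | ⊕{retry,more}  ✗ choice polarity not flipped — not dual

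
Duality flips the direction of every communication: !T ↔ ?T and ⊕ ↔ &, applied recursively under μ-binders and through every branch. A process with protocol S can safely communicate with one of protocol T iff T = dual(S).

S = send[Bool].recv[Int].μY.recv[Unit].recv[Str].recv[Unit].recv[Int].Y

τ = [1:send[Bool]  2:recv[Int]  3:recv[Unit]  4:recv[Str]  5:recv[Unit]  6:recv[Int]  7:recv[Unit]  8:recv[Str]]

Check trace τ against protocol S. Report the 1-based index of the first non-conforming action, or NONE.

NONE

@1 send[Bool]  match  cont: recv[Int].μY.…
@2 recv[Int]  match  cont: μY.…
@3 recv[Unit]  match  cont: recv[Str].recv[Unit].recv[Int].μY.…
@4 recv[Str]  match  cont: recv[Unit].recv[Int].μY.…
@5 recv[Unit]  match  cont: recv[Int].μY.…
@6 recv[Int]  match  cont: μY.…
@7 recv[Unit]  match  cont: recv[Str].recv[Unit].recv[Int].μY.…
@8 recv[Str]  match  cont: recv[Unit].recv[Int].μY.…
trace exhausted — no violation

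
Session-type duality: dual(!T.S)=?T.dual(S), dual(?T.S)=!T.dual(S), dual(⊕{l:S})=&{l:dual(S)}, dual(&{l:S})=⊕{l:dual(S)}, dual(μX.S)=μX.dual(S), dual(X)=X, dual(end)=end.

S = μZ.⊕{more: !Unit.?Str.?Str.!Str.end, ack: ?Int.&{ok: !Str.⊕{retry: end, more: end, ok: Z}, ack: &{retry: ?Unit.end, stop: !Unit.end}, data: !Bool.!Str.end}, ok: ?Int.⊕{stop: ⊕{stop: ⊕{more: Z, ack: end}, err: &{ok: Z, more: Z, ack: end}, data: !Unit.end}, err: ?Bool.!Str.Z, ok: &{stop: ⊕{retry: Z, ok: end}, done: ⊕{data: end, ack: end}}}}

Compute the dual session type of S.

μZ ↦ μZ  (μ self-dual)
  ⊕{more,ack,ok} ↦ &{more,ack,ok}  (select→offer)
    • more:
      !Unit ↦ ?Unit
        ?Str ↦ !Str
          ?Str ↦ !Str
            !Str ↦ ?Str
              dual(end) = end
    • ack:
      ?Int ↦ !Int
        &{ok,ack,data} ↦ ⊕{ok,ack,data}  (offer→select)
          • ok:
            !Str ↦ ?Str
              ⊕{retry,more,ok} ↦ &{retry,more,ok}  (select→offer)
                • retry:
                  dual(end) = end
                • more:
                  dual(end) = end
                • ok:
                  dual(Z) = Z
          • ack:
            &{retry,stop} ↦ ⊕{retry,stop}  (offer→select)
              • retry:
                ?Unit ↦ !Unit
                  dual(end) = end
              • stop:
                !Unit ↦ ?Unit
                  dual(end) = end
          • data:
            !Bool ↦ ?Bool
              !Str ↦ ?Str
                dual(end) = end
    • ok:
      ?Int ↦ !Int
        ⊕{stop,err,ok} ↦ &{stop,err,ok}  (select→offer)
          • stop:
            ⊕{stop,err,data} ↦ &{stop,err,data}  (select→offer)
              • stop:
                ⊕{more,ack} ↦ &{more,ack}  (select→offer)
                  • more:
                    dual(Z) = Z
                  • ack:
                    dual(end) = end
              • err:
                &{ok,more,ack} ↦ ⊕{ok,more,ack}  (offer→select)
                  • ok:
                    dual(Z) = Z
                  • more:
                    dual(Z) = Z
                  • ack:
                    dual(end) = end
              • data:
                !Unit ↦ ?Unit
                  dual(end) = end
          • err:
            ?Bool ↦ !Bool
              !Str ↦ ?Str
                dual(Z) = Z
          • ok:
            &{stop,done} ↦ ⊕{stop,done}  (offer→select)
              • stop:
                ⊕{retry,ok} ↦ &{retry,ok}  (select→offer)
                  • retry:
                    dual(Z) = Z
                  • ok:
                    dual(end) = end
              • done:
                ⊕{data,ack} ↦ &{data,ack}  (select→offer)
                  • data:
                    dual(end) = end
                  • ack:
                    dual(end) = end

μZ.&{more: ?Unit.!Str.!Str.?Str.end, ack: !Int.⊕{ok: ?Str.&{retry: end, more: end, ok: Z}, ack: ⊕{retry: !Unit.end, stop: ?Unit.end}, data: ?Bool.?Str.end}, ok: !Int.&{stop: &{stop: &{more: Z, ack: end}, err: ⊕{ok: Z, more: Z, ack: end}, data: ?Unit.end}, err: !Bool.?Str.Z, ok: ⊕{stop: &{retry: Z, ok: end}, done: &{data: end, ack: end}}}}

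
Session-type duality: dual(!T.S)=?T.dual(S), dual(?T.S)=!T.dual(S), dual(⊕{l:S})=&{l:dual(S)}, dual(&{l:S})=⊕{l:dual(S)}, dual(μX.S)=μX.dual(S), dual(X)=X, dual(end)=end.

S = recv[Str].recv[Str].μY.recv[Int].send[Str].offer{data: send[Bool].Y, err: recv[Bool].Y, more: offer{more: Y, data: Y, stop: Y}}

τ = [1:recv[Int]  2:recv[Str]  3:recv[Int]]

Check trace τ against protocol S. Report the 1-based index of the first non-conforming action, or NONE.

1

step 1: got recv[Int], protocol expects recv[Str]  ✗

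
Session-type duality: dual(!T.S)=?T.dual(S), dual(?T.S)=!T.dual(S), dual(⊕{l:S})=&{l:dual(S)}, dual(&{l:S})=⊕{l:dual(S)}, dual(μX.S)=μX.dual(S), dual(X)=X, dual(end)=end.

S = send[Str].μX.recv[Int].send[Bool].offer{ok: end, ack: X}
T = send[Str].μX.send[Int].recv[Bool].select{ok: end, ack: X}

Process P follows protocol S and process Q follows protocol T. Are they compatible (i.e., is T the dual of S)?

NO

send[Str] ‖ send[Str]  ✗ same direction on both sides — not dual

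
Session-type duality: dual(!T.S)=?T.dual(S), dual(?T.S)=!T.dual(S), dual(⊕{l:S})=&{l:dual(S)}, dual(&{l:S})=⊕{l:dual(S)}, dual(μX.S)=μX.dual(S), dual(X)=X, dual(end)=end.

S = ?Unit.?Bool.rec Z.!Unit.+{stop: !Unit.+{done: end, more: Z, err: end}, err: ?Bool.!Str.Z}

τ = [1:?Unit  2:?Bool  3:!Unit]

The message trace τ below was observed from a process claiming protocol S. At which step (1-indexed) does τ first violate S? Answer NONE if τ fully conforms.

[1] ?Unit  ✓  cont: ?Bool.rec Z.…
[2] ?Bool  ✓  cont: rec Z.…
[3] !Unit  ✓  cont: +{stop: !Unit.+{done: end, more: rec Z.…, err: end}, err: ?Bool.!Str.rec Z.…}
τ conforms to S (length 3)

NONE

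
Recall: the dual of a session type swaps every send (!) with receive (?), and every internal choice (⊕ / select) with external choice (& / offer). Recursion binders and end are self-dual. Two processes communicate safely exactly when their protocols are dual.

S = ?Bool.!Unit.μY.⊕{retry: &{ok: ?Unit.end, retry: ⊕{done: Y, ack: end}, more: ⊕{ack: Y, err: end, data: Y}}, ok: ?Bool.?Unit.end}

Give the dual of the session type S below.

!Bool.?Unit.μY.&{retry: ⊕{ok: !Unit.end, retry: &{done: Y, ack: end}, more: &{ack: Y, err: end, data: Y}}, ok: !Bool.!Unit.end}

?Bool = !Bool
  !Unit = ?Unit
    μY = μY  (binder kept)
      ⊕{retry,ok} = &{retry,ok}  (⊕→&)
        case retry:
          &{ok,retry,more} = ⊕{ok,retry,more}  (&→⊕)
            case ok:
              ?Unit = !Unit
                end self-dual
            case retry:
              ⊕{done,ack} = &{done,ack}  (⊕→&)
                case done:
                  Y self-dual
                case ack:
                  end self-dual
            case more:
              ⊕{ack,err,data} = &{ack,err,data}  (⊕→&)
                case ack:
                  Y self-dual
                case err:
                  end self-dual
                case data:
                  Y self-dual
        case ok:
          ?Bool = !Bool
            ?Unit = !Unit
              end self-dual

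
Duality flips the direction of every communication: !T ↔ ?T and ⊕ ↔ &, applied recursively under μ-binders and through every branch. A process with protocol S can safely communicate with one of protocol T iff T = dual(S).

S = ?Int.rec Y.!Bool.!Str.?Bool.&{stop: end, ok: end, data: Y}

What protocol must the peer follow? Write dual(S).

!Int.rec Y.?Bool.?Str.!Bool.+{stop: end, ok: end, data: Y}

?Int = !Int
  rec Y = rec Y  (rec unchanged)
    !Bool = ?Bool
      !Str = ?Str
        ?Bool = !Bool
          &{stop,ok,data} = +{stop,ok,data}  (external→internal)
            [stop]
              end ↦ end
            [ok]
              end ↦ end
            [data]
              Y ↦ Y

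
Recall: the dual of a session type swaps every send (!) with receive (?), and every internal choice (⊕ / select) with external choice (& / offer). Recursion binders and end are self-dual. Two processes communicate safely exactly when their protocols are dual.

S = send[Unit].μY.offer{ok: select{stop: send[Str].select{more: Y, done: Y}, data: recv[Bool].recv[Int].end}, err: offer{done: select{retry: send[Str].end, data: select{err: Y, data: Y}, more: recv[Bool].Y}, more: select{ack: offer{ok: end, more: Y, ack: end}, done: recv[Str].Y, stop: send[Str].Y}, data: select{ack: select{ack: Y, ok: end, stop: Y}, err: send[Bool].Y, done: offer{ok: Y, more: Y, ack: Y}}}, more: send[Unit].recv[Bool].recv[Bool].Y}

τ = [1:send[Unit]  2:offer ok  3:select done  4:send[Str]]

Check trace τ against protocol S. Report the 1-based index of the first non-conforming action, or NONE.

3

@1 send[Unit]  ok  state: μY.…
@2 offer ok  ok  state: select{stop: send[Str].select{more: μY.…, done: μY.…}, data: recv[Bool].recv[Int].end}
@3 got select done, protocol expects select stop or select data  ✗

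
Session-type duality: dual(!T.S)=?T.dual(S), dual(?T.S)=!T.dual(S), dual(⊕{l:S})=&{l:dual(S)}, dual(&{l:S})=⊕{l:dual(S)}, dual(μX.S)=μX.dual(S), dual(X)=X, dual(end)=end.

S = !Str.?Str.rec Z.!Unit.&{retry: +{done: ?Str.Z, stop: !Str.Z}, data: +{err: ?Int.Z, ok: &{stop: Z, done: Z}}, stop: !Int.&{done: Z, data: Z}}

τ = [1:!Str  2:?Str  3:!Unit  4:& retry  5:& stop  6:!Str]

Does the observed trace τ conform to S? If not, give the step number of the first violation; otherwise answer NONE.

[1] !Str  match  cont: ?Str.rec Z.…
[2] ?Str  match  cont: rec Z.…
[3] !Unit  match  cont: &{retry: +{done: ?Str.rec Z.…, stop: !Str.rec Z.…}, data: +{err: ?Int.rec Z.…, ok: &{stop: rec Z.…, done: rec Z.…}}, stop: !Int.&{done: rec Z.…, data: rec Z.…}}
[4] & retry  match  cont: +{done: ?Str.rec Z.…, stop: !Str.rec Z.…}
[5] got & stop, protocol expects + done or + stop  ✗

5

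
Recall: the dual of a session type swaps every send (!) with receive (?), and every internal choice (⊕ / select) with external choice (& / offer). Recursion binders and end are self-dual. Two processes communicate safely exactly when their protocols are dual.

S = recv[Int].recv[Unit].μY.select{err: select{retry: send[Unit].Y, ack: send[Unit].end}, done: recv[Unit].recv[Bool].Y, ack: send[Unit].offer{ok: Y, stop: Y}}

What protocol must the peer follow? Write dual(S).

recv[Int] ↦ send[Int]
  recv[Unit] ↦ send[Unit]
    μY ↦ μY  (binder kept)
      select{err,done,ack} ↦ offer{err,done,ack}  (select→offer)
        case err:
          select{retry,ack} ↦ offer{retry,ack}  (select→offer)
            case retry:
              send[Unit] ↦ recv[Unit]
                dual(Y) = Y
            case ack:
              send[Unit] ↦ recv[Unit]
                dual(end) = end
        case done:
          recv[Unit] ↦ send[Unit]
            recv[Bool] ↦ send[Bool]
              dual(Y) = Y
        case ack:
          send[Unit] ↦ recv[Unit]
            offer{ok,stop} ↦ select{ok,stop}  (external→internal)
              case ok:
                dual(Y) = Y
              case stop:
                dual(Y) = Y

send[Int].send[Unit].μY.offer{err: offer{retry: recv[Unit].Y, ack: recv[Unit].end}, done: send[Unit].send[Bool].Y, ack: recv[Unit].select{ok: Y, stop: Y}}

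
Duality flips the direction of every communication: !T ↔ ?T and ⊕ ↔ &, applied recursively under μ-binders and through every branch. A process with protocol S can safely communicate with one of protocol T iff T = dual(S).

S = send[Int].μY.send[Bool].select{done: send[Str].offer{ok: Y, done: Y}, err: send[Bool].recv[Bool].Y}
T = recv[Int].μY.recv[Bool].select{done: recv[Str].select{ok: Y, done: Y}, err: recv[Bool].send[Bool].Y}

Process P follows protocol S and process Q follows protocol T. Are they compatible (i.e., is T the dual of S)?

send[Int] ‖ recv[Int]  ✓
  μY ‖ μY  ✓ (μ self-dual)
    send[Bool] ‖ recv[Bool]  ✓
      select{done,err} ‖ select{done,err}  ✗ choice polarity not flipped — not dual

NO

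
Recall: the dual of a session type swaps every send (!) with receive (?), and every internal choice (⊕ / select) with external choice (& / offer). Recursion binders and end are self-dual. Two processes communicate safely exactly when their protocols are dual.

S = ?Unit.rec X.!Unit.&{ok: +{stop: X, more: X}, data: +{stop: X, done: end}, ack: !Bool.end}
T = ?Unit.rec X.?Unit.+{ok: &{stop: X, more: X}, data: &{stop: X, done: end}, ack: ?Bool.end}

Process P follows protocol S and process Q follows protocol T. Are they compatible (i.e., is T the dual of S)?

NO

?Unit ‖ ?Unit  ✗ same direction on both sides — not dual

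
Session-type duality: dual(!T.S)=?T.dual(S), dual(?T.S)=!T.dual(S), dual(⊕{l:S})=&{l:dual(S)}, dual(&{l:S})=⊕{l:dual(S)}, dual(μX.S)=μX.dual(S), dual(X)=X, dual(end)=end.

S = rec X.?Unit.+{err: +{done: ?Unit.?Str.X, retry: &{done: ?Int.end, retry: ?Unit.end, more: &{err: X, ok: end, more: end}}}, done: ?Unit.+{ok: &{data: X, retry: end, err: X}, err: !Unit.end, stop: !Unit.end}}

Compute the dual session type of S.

rec X.!Unit.&{err: &{done: !Unit.!Str.X, retry: +{done: !Int.end, retry: !Unit.end, more: +{err: X, ok: end, more: end}}}, done: !Unit.&{ok: +{data: X, retry: end, err: X}, err: ?Unit.end, stop: ?Unit.end}}

rec X → rec X  (rec unchanged)
  ?Unit → !Unit
    +{err,done} → &{err,done}  (⊕→&)
      • err:
        +{done,retry} → &{done,retry}  (⊕→&)
          • done:
            ?Unit → !Unit
              ?Str → !Str
                X ↦ X
          • retry:
            &{done,retry,more} → +{done,retry,more}  (&→⊕)
              • done:
                ?Int → !Int
                  end ↦ end
              • retry:
                ?Unit → !Unit
                  end ↦ end
              • more:
                &{err,ok,more} → +{err,ok,more}  (&→⊕)
                  • err:
                    X ↦ X
                  • ok:
                    end ↦ end
                  • more:
                    end ↦ end
      • done:
        ?Unit → !Unit
          +{ok,err,stop} → &{ok,err,stop}  (⊕→&)
            • ok:
              &{data,retry,err} → +{data,retry,err}  (&→⊕)
                • data:
                  X ↦ X
                • retry:
                  end ↦ end
                • err:
                  X ↦ X
            • err:
              !Unit → ?Unit
                end ↦ end
            • stop:
              !Unit → ?Unit
                end ↦ end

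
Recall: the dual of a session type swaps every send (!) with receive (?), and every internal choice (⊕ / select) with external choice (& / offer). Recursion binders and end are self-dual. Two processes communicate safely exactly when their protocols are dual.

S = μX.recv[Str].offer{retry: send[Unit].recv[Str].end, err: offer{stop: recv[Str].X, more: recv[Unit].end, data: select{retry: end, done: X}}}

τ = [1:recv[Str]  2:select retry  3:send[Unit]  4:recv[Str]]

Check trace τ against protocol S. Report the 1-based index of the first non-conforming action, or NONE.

step 1: recv[Str]  match  now at offer{retry: send[Unit].recv[Str].end, err: offer{stop: recv[Str].μX.…, more: recv[Unit].end, data: select{retry: end, done: μX.…}}}
step 2: got select retry, protocol expects offer retry or offer err  ✗

2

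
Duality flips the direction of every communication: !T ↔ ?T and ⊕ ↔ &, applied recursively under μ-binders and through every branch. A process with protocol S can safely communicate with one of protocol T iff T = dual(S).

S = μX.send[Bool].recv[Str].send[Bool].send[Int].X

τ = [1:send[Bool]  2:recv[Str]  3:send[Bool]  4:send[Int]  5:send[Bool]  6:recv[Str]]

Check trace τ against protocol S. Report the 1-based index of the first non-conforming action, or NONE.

NONE

step 1: send[Bool]  ✓  cont: recv[Str].send[Bool].send[Int].μX.…
step 2: recv[Str]  ✓  cont: send[Bool].send[Int].μX.…
step 3: send[Bool]  ✓  cont: send[Int].μX.…
step 4: send[Int]  ✓  cont: μX.…
step 5: send[Bool]  ✓  cont: recv[Str].send[Bool].send[Int].μX.…
step 6: recv[Str]  ✓  cont: send[Bool].send[Int].μX.…
all 6 steps conform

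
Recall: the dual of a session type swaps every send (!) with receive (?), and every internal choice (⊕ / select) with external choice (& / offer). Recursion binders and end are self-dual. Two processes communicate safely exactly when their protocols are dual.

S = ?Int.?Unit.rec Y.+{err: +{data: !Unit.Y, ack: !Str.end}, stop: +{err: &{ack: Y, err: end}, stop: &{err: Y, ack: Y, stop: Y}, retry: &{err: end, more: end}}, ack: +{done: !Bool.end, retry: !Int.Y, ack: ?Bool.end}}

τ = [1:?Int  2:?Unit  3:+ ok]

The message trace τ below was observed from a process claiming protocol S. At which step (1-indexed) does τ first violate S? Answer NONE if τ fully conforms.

@1 ?Int  ✓  now at ?Unit.rec Y.…
@2 ?Unit  ✓  now at rec Y.…
@3 got + ok, protocol expects + err or + stop or + ack  ✗

3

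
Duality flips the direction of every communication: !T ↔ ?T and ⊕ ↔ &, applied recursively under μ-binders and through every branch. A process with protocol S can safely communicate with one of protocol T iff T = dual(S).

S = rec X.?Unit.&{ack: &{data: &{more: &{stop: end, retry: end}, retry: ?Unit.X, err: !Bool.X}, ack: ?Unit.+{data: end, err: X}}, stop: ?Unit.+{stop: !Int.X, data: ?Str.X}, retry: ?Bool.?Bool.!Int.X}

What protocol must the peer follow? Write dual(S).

rec X → rec X  (rec unchanged)
  ?Unit → !Unit
    &{ack,stop,retry} → +{ack,stop,retry}  (external→internal)
      • ack:
        &{data,ack} → +{data,ack}  (external→internal)
          • data:
            &{more,retry,err} → +{more,retry,err}  (external→internal)
              • more:
                &{stop,retry} → +{stop,retry}  (external→internal)
                  • stop:
                    dual(end) = end
                  • retry:
                    dual(end) = end
              • retry:
                ?Unit → !Unit
                  dual(X) = X
              • err:
                !Bool → ?Bool
                  dual(X) = X
          • ack:
            ?Unit → !Unit
              +{data,err} → &{data,err}  (⊕→&)
                • data:
                  dual(end) = end
                • err:
                  dual(X) = X
      • stop:
        ?Unit → !Unit
          +{stop,data} → &{stop,data}  (⊕→&)
            • stop:
              !Int → ?Int
                dual(X) = X
            • data:
              ?Str → !Str
                dual(X) = X
      • retry:
        ?Bool → !Bool
          ?Bool → !Bool
            !Int → ?Int
              dual(X) = X

rec X.!Unit.+{ack: +{data: +{more: +{stop: end, retry: end}, retry: !Unit.X, err: ?Bool.X}, ack: !Unit.&{data: end, err: X}}, stop: !Unit.&{stop: ?Int.X, data: !Str.X}, retry: !Bool.!Bool.?Int.X}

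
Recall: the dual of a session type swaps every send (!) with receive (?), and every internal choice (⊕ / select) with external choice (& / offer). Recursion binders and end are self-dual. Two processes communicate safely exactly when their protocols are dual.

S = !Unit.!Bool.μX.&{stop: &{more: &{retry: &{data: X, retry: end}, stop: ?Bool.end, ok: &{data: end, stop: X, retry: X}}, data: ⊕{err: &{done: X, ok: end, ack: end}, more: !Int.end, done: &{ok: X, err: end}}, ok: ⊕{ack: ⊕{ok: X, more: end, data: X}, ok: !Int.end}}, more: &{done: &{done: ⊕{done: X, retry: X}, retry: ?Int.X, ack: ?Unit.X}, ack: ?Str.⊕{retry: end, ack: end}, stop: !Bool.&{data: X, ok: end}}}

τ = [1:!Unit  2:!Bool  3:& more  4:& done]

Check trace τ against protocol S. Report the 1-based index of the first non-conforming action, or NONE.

[1] !Unit  match  state: !Bool.μX.…
[2] !Bool  match  state: μX.…
[3] & more  match  state: &{done: &{done: ⊕{done: μX.…, retry: μX.…}, retry: ?Int.μX.…, ack: ?Unit.μX.…}, ack: ?Str.⊕{retry: end, ack: end}, stop: !Bool.&{data: μX.…, ok: end}}
[4] & done  match  state: &{done: ⊕{done: μX.…, retry: μX.…}, retry: ?Int.μX.…, ack: ?Unit.μX.…}
τ conforms to S (length 4)

NONE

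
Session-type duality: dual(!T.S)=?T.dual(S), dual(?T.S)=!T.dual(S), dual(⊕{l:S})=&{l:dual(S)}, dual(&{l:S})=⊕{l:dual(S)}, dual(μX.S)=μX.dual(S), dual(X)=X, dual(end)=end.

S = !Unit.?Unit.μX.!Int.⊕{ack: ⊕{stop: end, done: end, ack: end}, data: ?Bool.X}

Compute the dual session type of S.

?Unit.!Unit.μX.?Int.&{ack: &{stop: end, done: end, ack: end}, data: !Bool.X}

!Unit → ?Unit
  ?Unit → !Unit
    μX → μX  (binder kept)
      !Int → ?Int
        ⊕{ack,data} → &{ack,data}  (⊕→&)
          [ack]
            ⊕{stop,done,ack} → &{stop,done,ack}  (⊕→&)
              [stop]
                dual(end) = end
              [done]
                dual(end) = end
              [ack]
                dual(end) = end
          [data]
            ?Bool → !Bool
              dual(X) = X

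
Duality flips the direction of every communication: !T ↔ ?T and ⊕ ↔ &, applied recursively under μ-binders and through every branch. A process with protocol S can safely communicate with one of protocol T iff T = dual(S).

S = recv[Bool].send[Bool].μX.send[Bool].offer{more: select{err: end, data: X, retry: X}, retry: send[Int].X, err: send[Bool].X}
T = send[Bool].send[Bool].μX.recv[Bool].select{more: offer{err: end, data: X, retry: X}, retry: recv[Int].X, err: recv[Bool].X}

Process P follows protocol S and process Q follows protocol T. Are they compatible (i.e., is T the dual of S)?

recv[Bool] | send[Bool]  ✓
  send[Bool] | send[Bool]  ✗ same direction on both sides — not dual

NO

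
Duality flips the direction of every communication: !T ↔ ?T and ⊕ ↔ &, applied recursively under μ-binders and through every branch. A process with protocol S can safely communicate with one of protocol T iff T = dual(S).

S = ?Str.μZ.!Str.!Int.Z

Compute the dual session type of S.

?Str = !Str
  μZ = μZ  (μ self-dual)
    !Str = ?Str
      !Int = ?Int
        dual(Z) = Z

!Str.μZ.?Str.?Int.Z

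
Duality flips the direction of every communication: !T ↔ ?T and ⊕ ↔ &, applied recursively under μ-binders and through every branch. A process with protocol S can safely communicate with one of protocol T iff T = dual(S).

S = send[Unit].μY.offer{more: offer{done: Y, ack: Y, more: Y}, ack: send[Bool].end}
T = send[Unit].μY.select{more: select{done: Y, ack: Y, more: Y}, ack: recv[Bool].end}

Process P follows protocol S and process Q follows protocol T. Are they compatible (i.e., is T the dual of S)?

send[Unit] vs send[Unit]  ✗ same direction on both sides — not dual

NO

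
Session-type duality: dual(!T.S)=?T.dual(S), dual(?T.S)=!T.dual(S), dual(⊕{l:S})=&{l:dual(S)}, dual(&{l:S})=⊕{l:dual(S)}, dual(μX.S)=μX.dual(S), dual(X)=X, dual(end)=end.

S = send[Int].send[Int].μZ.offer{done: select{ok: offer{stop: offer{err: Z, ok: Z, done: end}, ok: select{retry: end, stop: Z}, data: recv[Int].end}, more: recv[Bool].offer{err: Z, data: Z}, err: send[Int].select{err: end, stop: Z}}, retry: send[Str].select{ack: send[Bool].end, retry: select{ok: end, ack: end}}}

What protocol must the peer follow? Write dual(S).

send[Int] ↦ recv[Int]
  send[Int] ↦ recv[Int]
    μZ ↦ μZ  (rec unchanged)
      offer{done,retry} ↦ select{done,retry}  (offer→select)
        [done]
          select{ok,more,err} ↦ offer{ok,more,err}  (select→offer)
            [ok]
              offer{stop,ok,data} ↦ select{stop,ok,data}  (offer→select)
                [stop]
                  offer{err,ok,done} ↦ select{err,ok,done}  (offer→select)
                    [err]
                      Z ↦ Z
                    [ok]
                      Z ↦ Z
                    [done]
                      end ↦ end
                [ok]
                  select{retry,stop} ↦ offer{retry,stop}  (select→offer)
                    [retry]
                      end ↦ end
                    [stop]
                      Z ↦ Z
                [data]
                  recv[Int] ↦ send[Int]
                    end ↦ end
            [more]
              recv[Bool] ↦ send[Bool]
                offer{err,data} ↦ select{err,data}  (offer→select)
                  [err]
                    Z ↦ Z
                  [data]
                    Z ↦ Z
            [err]
              send[Int] ↦ recv[Int]
                select{err,stop} ↦ offer{err,stop}  (select→offer)
                  [err]
                    end ↦ end
                  [stop]
                    Z ↦ Z
        [retry]
          send[Str] ↦ recv[Str]
            select{ack,retry} ↦ offer{ack,retry}  (select→offer)
              [ack]
                send[Bool] ↦ recv[Bool]
                  end ↦ end
              [retry]
                select{ok,ack} ↦ offer{ok,ack}  (select→offer)
                  [ok]
                    end ↦ end
                  [ack]
                    end ↦ end

recv[Int].recv[Int].μZ.select{done: offer{ok: select{stop: select{err: Z, ok: Z, done: end}, ok: offer{retry: end, stop: Z}, data: send[Int].end}, more: send[Bool].select{err: Z, data: Z}, err: recv[Int].offer{err: end, stop: Z}}, retry: recv[Str].offer{ack: recv[Bool].end, retry: offer{ok: end, ack: end}}}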